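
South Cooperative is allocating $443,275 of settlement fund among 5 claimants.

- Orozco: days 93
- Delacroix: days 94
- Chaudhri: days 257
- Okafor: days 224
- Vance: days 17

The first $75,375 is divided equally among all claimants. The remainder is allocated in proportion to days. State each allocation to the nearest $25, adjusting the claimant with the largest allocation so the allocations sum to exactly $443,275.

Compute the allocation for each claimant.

Orozco: $65,025 | Delacroix: $65,550 | Chaudhri: $153,125 | Okafor: $135,375 | Vance: $24,200

$75,375 shared equally gives $15,075 per claimant.
Remainder $367,900 by days (total 685): Orozco 49,948.47 → $49,950; Delacroix 50,485.55 → $50,475; Chaudhri 138,029.64 → $138,025; Okafor 120,305.99 → $120,300; Vance 9,130.36 → $9,125.
Rounding difference +$25 on remainder applied to Chaudhri.
Totals: Orozco $15,075 + $49,950 = $65,025; Delacroix $15,075 + $50,475 = $65,550; Chaudhri $15,075 + $138,050 = $153,125; Okafor $15,075 + $120,300 = $135,375; Vance $15,075 + $9,125 = $24,200.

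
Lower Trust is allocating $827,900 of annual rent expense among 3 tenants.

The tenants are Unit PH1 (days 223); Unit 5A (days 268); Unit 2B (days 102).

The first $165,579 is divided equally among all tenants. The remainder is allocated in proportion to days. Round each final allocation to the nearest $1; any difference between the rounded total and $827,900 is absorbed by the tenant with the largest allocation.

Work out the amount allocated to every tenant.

Unit PH1: $304,261; Unit 5A: $354,522; Unit 2B: $169,117

Equal tier: $165,579 ÷ 3 = $55,193 apiece.
Remainder $662,321 by days (total 593): Unit PH1 249,068.44 → $249,068; Unit 5A 299,328.88 → $299,329; Unit 2B 113,923.68 → $113,924.
Totals: Unit PH1 $55,193 + $249,068 = $304,261; Unit 5A $55,193 + $299,329 = $354,522; Unit 2B $55,193 + $113,924 = $169,117.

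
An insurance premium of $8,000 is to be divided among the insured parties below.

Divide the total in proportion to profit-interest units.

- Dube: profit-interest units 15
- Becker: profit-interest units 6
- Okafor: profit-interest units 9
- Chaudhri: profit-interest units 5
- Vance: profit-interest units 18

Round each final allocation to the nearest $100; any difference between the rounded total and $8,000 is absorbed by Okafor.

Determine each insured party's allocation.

Dube: $2,300 | Becker: $900 | Okafor: $1,300 | Chaudhri: $800 | Vance: $2,700

Profit-interest units total: 53.
Raw shares: Dube 15/53 × $8,000 = 2,264.15; Becker 6/53 × $8,000 = 905.66; Okafor 9/53 × $8,000 = 1,358.49; Chaudhri 5/53 × $8,000 = 754.72; Vance 18/53 × $8,000 = 2,716.98.
At nearest $100: Dube $2,300; Becker $900; Okafor $1,400; Chaudhri $800; Vance $2,700. Sum = $8,100.
Difference $8,000 − $8,100 = −$100 applied to Okafor: Okafor becomes $1,300.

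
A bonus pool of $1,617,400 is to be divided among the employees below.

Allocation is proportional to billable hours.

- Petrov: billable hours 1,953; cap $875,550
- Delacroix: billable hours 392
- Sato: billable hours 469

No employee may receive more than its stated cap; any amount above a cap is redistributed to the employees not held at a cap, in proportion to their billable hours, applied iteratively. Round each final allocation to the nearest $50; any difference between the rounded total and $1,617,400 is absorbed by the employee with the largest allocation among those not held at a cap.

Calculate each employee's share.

Petrov: $875,550 | Delacroix: $337,750 | Sato: $404,100

Sum of billable hours: 2,814.
Proportional shares (ignoring caps): Petrov 1,122,523.88; Delacroix 225,309.45; Sato 269,566.67.
Held at cap: Petrov ($875,550); balance $741,850 reallocated over remaining billable hours 861.
Shares after redistribution: Delacroix 337,752.85 → $337,750; Sato 404,097.15 → $404,100.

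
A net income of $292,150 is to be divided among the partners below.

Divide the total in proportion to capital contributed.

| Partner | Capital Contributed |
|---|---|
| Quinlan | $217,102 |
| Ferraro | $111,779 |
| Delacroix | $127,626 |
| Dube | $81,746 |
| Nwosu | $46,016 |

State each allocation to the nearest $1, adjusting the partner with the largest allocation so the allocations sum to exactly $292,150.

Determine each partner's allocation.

Capital contributed total: 584,269.
Raw shares: Quinlan 217,102/584,269 × $292,150 = 108,556.76; Ferraro 111,779/584,269 × $292,150 = 55,892.47; Delacroix 127,626/584,269 × $292,150 = 63,816.39; Dube 81,746/584,269 × $292,150 = 40,875.17; Nwosu 46,016/584,269 × $292,150 = 23,009.22.
After rounding ($1): Quinlan $108,557; Ferraro $55,892; Delacroix $63,816; Dube $40,875; Nwosu $23,009. Sum = $292,149.
Difference $292,150 − $292,149 = +$1 applied to largest allocation (Quinlan): Quinlan becomes $108,558.

Quinlan: $108,558; Ferraro: $55,892; Delacroix: $63,816; Dube: $40,875; Nwosu: $23,009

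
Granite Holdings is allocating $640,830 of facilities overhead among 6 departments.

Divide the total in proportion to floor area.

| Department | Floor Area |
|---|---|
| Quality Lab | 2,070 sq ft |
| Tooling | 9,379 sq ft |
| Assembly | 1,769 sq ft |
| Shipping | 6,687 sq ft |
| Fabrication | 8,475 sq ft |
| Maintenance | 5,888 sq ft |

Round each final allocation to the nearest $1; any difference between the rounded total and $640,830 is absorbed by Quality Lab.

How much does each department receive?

Quality Lab: $38,711 · Tooling: $175,392 · Assembly: $33,081 · Shipping: $125,050 · Fabrication: $158,487 · Maintenance: $110,109

Combined floor area = 34,268.
Unrounded shares: Quality Lab 2,070/34,268 × $640,830 = 38,710.11; Tooling 9,379/34,268 × $640,830 = 175,392.34; Assembly 1,769/34,268 × $640,830 = 33,081.25; Shipping 6,687/34,268 × $640,830 = 125,050.49; Fabrication 8,475/34,268 × $640,830 = 158,487.05; Maintenance 5,888/34,268 × $640,830 = 110,108.76.
Rounded to nearest $1: Quality Lab $38,710; Tooling $175,392; Assembly $33,081; Shipping $125,050; Fabrication $158,487; Maintenance $110,109. Sum = $640,829.
Difference $640,830 − $640,829 = +$1 applied to Quality Lab: Quality Lab becomes $38,711.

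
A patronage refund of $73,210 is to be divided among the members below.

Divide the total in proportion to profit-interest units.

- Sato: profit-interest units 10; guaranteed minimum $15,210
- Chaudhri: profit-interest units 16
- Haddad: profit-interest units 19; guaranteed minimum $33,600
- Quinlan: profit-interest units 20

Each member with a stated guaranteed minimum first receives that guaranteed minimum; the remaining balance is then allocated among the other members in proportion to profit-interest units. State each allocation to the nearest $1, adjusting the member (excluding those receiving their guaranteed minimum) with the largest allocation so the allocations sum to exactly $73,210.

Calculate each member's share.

Guaranteed amounts: Sato $15,210; Haddad $33,600. Remaining pool $24,400.
Remaining pool split over remaining profit-interest units 36: Chaudhri 10,844.44 → $10,844; Quinlan 13,555.56 → $13,556.

Sato: $15,210 · Chaudhri: $10,844 · Haddad: $33,600 · Quinlan: $13,556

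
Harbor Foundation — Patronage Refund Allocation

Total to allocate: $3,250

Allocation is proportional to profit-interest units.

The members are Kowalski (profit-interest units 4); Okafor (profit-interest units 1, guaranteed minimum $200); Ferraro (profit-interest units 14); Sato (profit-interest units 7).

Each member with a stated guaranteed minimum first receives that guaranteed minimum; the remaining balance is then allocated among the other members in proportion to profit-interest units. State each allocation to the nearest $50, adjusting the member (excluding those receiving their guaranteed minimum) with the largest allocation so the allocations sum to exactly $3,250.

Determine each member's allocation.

Kowalski: $500 | Okafor: $200 | Ferraro: $1,700 | Sato: $850

Minimums first: Okafor $200. Balance $3,050.
Balance split over remaining profit-interest units 25: Kowalski 488.00 → $500; Ferraro 1,708.00 → $1,700; Sato 854.00 → $850.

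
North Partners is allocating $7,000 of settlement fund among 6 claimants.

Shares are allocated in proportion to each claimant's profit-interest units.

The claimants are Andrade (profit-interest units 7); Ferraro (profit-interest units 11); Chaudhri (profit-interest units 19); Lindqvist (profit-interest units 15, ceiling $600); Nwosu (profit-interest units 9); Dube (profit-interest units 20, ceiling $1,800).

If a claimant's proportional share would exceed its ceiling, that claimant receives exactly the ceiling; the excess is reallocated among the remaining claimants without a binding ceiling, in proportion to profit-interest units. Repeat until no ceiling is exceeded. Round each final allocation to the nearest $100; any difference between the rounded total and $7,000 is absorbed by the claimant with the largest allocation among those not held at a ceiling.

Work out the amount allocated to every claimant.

Andrade: $700; Ferraro: $1,100; Chaudhri: $1,900; Lindqvist: $600; Nwosu: $900; Dube: $1,800

Sum of profit-interest units: 81.
Proportional shares (ignoring caps): Andrade 604.94; Ferraro 950.62; Chaudhri 1,641.98; Lindqvist 1,296.30; Nwosu 777.78; Dube 1,728.40.
Held at cap: Lindqvist ($600); balance $6,400 reallocated over remaining profit-interest units 66.
Held at cap: Dube ($1,800); balance $4,600 reallocated over remaining profit-interest units 46.
Redistributed shares: Andrade 700.00 → $700; Ferraro 1,100.00 → $1,100; Chaudhri 1,900.00 → $1,900; Nwosu 900.00 → $900.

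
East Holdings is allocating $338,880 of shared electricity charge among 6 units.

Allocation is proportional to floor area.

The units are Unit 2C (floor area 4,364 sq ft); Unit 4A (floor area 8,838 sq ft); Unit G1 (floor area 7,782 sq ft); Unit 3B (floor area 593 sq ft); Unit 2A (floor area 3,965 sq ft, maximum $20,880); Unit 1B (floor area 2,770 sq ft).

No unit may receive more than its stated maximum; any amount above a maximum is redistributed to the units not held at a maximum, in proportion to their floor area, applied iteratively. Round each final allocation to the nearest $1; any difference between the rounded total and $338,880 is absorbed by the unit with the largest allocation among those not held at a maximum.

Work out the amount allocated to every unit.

Total floor area = 28,312.
Pro-rata shares before constraints: Unit 2C 52,234.82; Unit 4A 105,786.29; Unit G1 93,146.52; Unit 3B 7,097.90; Unit 2A 47,459.00; Unit 1B 33,155.47.
Held at cap: Unit 2A ($20,880); balance $318,000 reallocated over remaining floor area 24,347.
Remaining shares: Unit 2C 56,998.89 → $56,999; Unit 4A 115,434.51 → $115,435; Unit G1 101,641.93 → $101,642; Unit 3B 7,745.27 → $7,745; Unit 1B 36,179.41 → $36,179.

Unit 2C: $56,999 · Unit 4A: $115,435 · Unit G1: $101,642 · Unit 3B: $7,745 · Unit 2A: $20,880 · Unit 1B: $36,179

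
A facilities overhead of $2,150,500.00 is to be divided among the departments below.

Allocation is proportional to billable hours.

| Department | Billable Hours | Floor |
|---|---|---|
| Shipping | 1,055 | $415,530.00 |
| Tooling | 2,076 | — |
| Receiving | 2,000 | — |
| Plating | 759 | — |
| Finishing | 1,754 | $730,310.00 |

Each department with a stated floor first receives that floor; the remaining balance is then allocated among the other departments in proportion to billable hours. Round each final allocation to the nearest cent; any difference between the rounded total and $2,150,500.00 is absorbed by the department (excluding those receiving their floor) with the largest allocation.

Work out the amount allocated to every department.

Guaranteed amounts: Shipping $415,530.00; Finishing $730,310.00. Residual $1,004,660.00.
Residual split over remaining billable hours 4,835: Tooling 431,370.0434 → $431,370.04; Receiving 415,578.0765 → $415,578.08; Plating 157,711.8800 → $157,711.88.

Shipping: $415,530.00; Tooling: $431,370.04; Receiving: $415,578.08; Plating: $157,711.88; Finishing: $730,310.00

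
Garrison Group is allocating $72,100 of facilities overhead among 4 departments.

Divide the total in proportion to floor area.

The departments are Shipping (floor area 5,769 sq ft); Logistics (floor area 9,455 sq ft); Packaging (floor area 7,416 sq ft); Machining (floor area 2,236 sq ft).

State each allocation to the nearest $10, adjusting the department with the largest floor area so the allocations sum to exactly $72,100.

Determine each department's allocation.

Total floor area = 24,876.
Proportional shares: Shipping 5,769/24,876 × $72,100 = 16,720.73; Logistics 9,455/24,876 × $72,100 = 27,404.14; Packaging 7,416/24,876 × $72,100 = 21,494.36; Machining 2,236/24,876 × $72,100 = 6,480.77.
At nearest $10: Shipping $16,720; Logistics $27,400; Packaging $21,490; Machining $6,480. Sum = $72,090.
Difference $72,100 − $72,090 = +$10 applied to largest floor area (Logistics): Logistics becomes $27,410.

Shipping: $16,720 · Logistics: $27,410 · Packaging: $21,490 · Machining: $6,480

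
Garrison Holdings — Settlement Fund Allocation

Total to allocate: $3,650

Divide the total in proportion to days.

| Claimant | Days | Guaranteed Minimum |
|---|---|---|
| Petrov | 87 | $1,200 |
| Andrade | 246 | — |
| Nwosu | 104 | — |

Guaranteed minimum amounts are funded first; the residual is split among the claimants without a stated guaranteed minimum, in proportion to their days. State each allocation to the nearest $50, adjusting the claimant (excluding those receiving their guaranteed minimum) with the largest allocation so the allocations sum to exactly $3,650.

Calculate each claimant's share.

Fund the minimums — Petrov $1,200. Remaining pool $2,450.
Remaining pool split over remaining days 350: Andrade 1,722.00 → $1,700; Nwosu 728.00 → $750.

Petrov: $1,200 · Andrade: $1,700 · Nwosu: $750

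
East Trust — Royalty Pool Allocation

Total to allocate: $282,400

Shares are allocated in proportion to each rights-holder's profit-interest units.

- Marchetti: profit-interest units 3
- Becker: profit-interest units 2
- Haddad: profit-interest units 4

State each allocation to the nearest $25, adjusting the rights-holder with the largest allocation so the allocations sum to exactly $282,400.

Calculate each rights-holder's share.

Profit-interest units total: 9.
Unrounded shares: Marchetti 3/9 × $282,400 = 94,133.33; Becker 2/9 × $282,400 = 62,755.56; Haddad 4/9 × $282,400 = 125,511.11.
Rounded to nearest $25: Marchetti $94,125; Becker $62,750; Haddad $125,500. Sum = $282,375.
Difference $282,400 − $282,375 = +$25 applied to largest allocation (Haddad): Haddad becomes $125,525.

Marchetti: $94,125 · Becker: $62,750 · Haddad: $125,525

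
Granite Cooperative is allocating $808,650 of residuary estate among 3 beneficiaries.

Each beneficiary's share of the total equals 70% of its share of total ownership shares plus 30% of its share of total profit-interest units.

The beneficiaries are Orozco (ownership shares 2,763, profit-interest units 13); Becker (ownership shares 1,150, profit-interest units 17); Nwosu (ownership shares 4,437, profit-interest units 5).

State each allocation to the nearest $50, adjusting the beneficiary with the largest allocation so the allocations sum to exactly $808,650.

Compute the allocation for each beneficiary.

Ownership shares total 8,350; profit-interest units total 35.
Combined weights (70% ownership shares + 30% profit-interest units): Orozco 0.3431; Becker 0.2421; Nwosu 0.4148.
Raw shares: Orozco 277,413.30; Becker 195,791.53; Nwosu 335,445.18.
At nearest $50: Orozco $277,400; Becker $195,800; Nwosu $335,450. Sum = $808,650.
Sum already equals the total — no adjustment.

Orozco: $277,400 · Becker: $195,800 · Nwosu: $335,450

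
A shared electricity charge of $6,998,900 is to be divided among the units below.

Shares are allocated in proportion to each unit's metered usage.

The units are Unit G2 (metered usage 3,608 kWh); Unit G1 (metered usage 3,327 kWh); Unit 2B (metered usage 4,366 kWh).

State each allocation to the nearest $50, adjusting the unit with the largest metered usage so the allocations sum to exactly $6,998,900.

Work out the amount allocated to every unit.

Metered usage total: 3,608 + 3,327 + 4,366 = 11,301.
Pro-rata amounts: Unit G2 2,234,495.28; Unit G1 2,060,467.24; Unit 2B 2,703,937.47.
At nearest $50: Unit G2 $2,234,500; Unit G1 $2,060,450; Unit 2B $2,703,950. Sum = $6,998,900.
No rounding difference to absorb.

Unit G2: $2,234,500 · Unit G1: $2,060,450 · Unit 2B: $2,703,950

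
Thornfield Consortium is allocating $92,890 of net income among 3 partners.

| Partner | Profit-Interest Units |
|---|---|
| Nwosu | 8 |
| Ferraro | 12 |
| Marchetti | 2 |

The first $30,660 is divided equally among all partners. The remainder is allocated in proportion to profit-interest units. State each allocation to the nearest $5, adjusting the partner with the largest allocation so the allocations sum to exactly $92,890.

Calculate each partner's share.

Equal tier: $30,660 ÷ 3 = $10,220 apiece.
Remainder $62,230 by profit-interest units (total 22): Nwosu 22,629.09 → $22,630; Ferraro 33,943.64 → $33,945; Marchetti 5,657.27 → $5,655.
Totals: Nwosu $10,220 + $22,630 = $32,850; Ferraro $10,220 + $33,945 = $44,165; Marchetti $10,220 + $5,655 = $15,875.

Nwosu: $32,850 | Ferraro: $44,165 | Marchetti: $15,875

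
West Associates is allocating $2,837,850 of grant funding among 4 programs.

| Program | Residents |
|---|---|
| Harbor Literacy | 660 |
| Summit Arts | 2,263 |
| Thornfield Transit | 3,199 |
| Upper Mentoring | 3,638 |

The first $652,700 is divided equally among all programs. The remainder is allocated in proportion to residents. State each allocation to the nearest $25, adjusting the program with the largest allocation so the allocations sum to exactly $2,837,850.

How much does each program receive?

Harbor Literacy: $310,950; Summit Arts: $669,825; Thornfield Transit: $879,400; Upper Mentoring: $977,675

Equal tier: $652,700 ÷ 4 = $163,175 apiece.
Remainder $2,185,150 by residents (total 9,760): Harbor Literacy 147,766.29 → $147,775; Summit Arts 506,659.27 → $506,650; Thornfield Transit 716,218.73 → $716,225; Upper Mentoring 814,505.71 → $814,500.
Totals: Harbor Literacy $163,175 + $147,775 = $310,950; Summit Arts $163,175 + $506,650 = $669,825; Thornfield Transit $163,175 + $716,225 = $879,400; Upper Mentoring $163,175 + $814,500 = $977,675.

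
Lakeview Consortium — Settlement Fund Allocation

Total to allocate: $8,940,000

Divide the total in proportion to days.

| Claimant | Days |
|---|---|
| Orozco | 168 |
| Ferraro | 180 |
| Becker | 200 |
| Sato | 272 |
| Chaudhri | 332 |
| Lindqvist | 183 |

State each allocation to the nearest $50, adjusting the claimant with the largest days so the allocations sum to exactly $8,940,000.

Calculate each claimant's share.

Days total: 1,335.
Unrounded shares: Orozco 168/1,335 × $8,940,000 = 1,125,033.71; Ferraro 180/1,335 × $8,940,000 = 1,205,393.26; Becker 200/1,335 × $8,940,000 = 1,339,325.84; Sato 272/1,335 × $8,940,000 = 1,821,483.15; Chaudhri 332/1,335 × $8,940,000 = 2,223,280.90; Lindqvist 183/1,335 × $8,940,000 = 1,225,483.15.
Rounded to nearest $50: Orozco $1,125,050; Ferraro $1,205,400; Becker $1,339,350; Sato $1,821,500; Chaudhri $2,223,300; Lindqvist $1,225,500. Sum = $8,940,100.
Difference $8,940,000 − $8,940,100 = −$100 applied to largest days (Chaudhri): Chaudhri becomes $2,223,200.

Orozco: $1,125,050 | Ferraro: $1,205,400 | Becker: $1,339,350 | Sato: $1,821,500 | Chaudhri: $2,223,200 | Lindqvist: $1,225,500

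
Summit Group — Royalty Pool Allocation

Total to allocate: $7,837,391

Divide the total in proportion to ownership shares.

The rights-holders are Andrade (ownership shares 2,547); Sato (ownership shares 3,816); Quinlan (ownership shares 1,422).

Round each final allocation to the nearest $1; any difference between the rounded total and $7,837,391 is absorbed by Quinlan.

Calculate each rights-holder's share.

Sum of ownership shares: 7,785.
Proportional shares: Andrade 2,547/7,785 × $7,837,391 = 2,564,140.64; Sato 3,816/7,785 × $7,837,391 = 3,841,680.68; Quinlan 1,422/7,785 × $7,837,391 = 1,431,569.69.
After rounding ($1): Andrade $2,564,141; Sato $3,841,681; Quinlan $1,431,570. Sum = $7,837,392.
Difference $7,837,391 − $7,837,392 = −$1 applied to Quinlan: Quinlan becomes $1,431,569.

Andrade: $2,564,141 · Sato: $3,841,681 · Quinlan: $1,431,569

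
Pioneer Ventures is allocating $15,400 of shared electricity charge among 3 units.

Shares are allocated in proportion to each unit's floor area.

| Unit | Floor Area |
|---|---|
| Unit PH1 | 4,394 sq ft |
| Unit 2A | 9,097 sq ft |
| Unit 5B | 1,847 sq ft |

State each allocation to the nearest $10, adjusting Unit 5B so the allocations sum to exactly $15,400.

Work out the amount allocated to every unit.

Unit PH1: $4,410; Unit 2A: $9,130; Unit 5B: $1,860

Combined floor area = 15,338.
Raw shares: Unit PH1 4,394/15,338 × $15,400 = 4,411.76; Unit 2A 9,097/15,338 × $15,400 = 9,133.77; Unit 5B 1,847/15,338 × $15,400 = 1,854.47.
Rounded to nearest $10: Unit PH1 $4,410; Unit 2A $9,130; Unit 5B $1,850. Sum = $15,390.
Difference $15,400 − $15,390 = +$10 applied to Unit 5B: Unit 5B becomes $1,860.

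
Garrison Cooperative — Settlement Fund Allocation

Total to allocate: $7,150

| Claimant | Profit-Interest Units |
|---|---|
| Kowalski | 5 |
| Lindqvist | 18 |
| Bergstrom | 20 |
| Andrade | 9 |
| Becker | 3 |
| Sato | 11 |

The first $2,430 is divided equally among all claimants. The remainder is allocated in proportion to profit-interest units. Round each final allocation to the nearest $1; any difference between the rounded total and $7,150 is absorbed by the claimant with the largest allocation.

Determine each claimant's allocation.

$2,430 shared equally gives $405 per claimant.
Remainder $4,720 by profit-interest units (total 66): Kowalski 357.58 → $358; Lindqvist 1,287.27 → $1,287; Bergstrom 1,430.30 → $1,430; Andrade 643.64 → $644; Becker 214.55 → $215; Sato 786.67 → $787.
Rounding difference −$1 on remainder applied to Bergstrom.
Totals: Kowalski $405 + $358 = $763; Lindqvist $405 + $1,287 = $1,692; Bergstrom $405 + $1,429 = $1,834; Andrade $405 + $644 = $1,049; Becker $405 + $215 = $620; Sato $405 + $787 = $1,192.

Kowalski: $763 | Lindqvist: $1,692 | Bergstrom: $1,834 | Andrade: $1,049 | Becker: $620 | Sato: $1,192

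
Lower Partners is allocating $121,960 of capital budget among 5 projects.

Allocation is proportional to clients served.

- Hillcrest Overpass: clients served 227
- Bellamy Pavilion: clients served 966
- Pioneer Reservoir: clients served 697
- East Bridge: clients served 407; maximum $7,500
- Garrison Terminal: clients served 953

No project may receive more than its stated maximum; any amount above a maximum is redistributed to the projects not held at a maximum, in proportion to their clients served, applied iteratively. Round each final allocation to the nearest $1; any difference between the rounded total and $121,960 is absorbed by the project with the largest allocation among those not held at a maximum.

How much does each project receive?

Hillcrest Overpass: $9,139; Bellamy Pavilion: $38,892; Pioneer Reservoir: $28,061; East Bridge: $7,500; Garrison Terminal: $38,368

Clients served total: 3,250.
Proportional shares (ignoring caps): Hillcrest Overpass 8,518.44; Bellamy Pavilion 36,250.26; Pioneer Reservoir 26,155.73; East Bridge 15,273.14; Garrison Terminal 35,762.42.
Held at cap: East Bridge ($7,500); remaining pool $114,460 reallocated over remaining clients served 2,843.
Redistributed shares: Hillcrest Overpass 9,139.09 → $9,139; Bellamy Pavilion 38,891.44 → $38,891; Pioneer Reservoir 28,061.42 → $28,061; Garrison Terminal 38,368.05 → $38,368.
Rounding difference +$1 applied to Bellamy Pavilion → $38,892.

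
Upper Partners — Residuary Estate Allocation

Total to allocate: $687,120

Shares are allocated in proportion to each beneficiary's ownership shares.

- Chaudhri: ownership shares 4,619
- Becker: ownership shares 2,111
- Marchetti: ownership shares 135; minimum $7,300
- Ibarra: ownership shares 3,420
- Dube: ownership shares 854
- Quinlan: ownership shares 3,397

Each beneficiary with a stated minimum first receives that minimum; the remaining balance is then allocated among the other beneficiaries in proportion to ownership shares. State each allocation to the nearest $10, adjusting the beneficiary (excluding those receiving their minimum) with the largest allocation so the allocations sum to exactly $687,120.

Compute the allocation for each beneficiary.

Chaudhri: $218,050 | Becker: $99,650 | Marchetti: $7,300 | Ibarra: $161,450 | Dube: $40,310 | Quinlan: $160,360

Minimums first: Marchetti $7,300. Balance $679,820.
Balance split over remaining ownership shares 14,401: Chaudhri 218,046.56 → $218,050; Becker 99,652.80 → $99,650; Ibarra 161,446.04 → $161,450; Dube 40,314.30 → $40,310; Quinlan 160,360.29 → $160,360.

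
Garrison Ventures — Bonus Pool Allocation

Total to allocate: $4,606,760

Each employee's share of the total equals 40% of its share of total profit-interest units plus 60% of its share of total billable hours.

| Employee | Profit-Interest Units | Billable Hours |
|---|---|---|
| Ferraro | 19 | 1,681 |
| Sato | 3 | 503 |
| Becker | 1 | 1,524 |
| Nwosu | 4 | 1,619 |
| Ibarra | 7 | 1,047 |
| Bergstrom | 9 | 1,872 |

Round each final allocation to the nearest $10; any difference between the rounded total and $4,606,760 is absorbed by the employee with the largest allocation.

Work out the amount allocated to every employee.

Ferraro: $1,377,680; Sato: $297,170; Becker: $553,700; Nwosu: $714,100; Ibarra: $650,930; Bergstrom: $1,013,180

Profit-interest units total 43; billable hours total 8,246.
Composite weights (40% profit-interest units + 60% billable hours): Ferraro 0.2991; Sato 0.0645; Becker 0.1202; Nwosu 0.1550; Ibarra 0.1413; Bergstrom 0.2199.
Pro-rata amounts: Ferraro 1,377,688.59; Sato 297,166.15; Becker 553,697.79; Nwosu 714,102.50; Ibarra 650,929.06; Bergstrom 1,013,175.91.
After rounding ($10): Ferraro $1,377,690; Sato $297,170; Becker $553,700; Nwosu $714,100; Ibarra $650,930; Bergstrom $1,013,180. Sum = $4,606,770.
Difference $4,606,760 − $4,606,770 = −$10 applied to largest allocation (Ferraro): Ferraro becomes $1,377,680.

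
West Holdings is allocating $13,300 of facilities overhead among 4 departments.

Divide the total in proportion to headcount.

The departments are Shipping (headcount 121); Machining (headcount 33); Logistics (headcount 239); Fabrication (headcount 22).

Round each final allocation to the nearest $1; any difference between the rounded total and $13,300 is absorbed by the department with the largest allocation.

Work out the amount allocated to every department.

Sum of headcount: 415.
Raw shares: Shipping 121/415 × $13,300 = 3,877.83; Machining 33/415 × $13,300 = 1,057.59; Logistics 239/415 × $13,300 = 7,659.52; Fabrication 22/415 × $13,300 = 705.06.
After rounding ($1): Shipping $3,878; Machining $1,058; Logistics $7,660; Fabrication $705. Sum = $13,301.
Difference $13,300 − $13,301 = −$1 applied to largest allocation (Logistics): Logistics becomes $7,659.

Shipping: $3,878 | Machining: $1,058 | Logistics: $7,659 | Fabrication: $705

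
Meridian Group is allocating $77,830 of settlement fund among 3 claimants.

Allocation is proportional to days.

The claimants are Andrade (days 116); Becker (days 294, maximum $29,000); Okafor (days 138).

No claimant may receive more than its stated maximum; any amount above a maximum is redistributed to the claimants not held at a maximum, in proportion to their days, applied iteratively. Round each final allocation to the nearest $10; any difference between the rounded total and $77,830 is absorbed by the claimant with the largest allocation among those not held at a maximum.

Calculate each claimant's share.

Andrade: $22,300; Becker: $29,000; Okafor: $26,530

Combined days = 548.
Pro-rata shares before constraints: Andrade 16,474.96; Becker 41,755.51; Okafor 19,599.53.
Capped: Becker ($29,000); residual $48,830 reallocated over remaining days 254.
Remaining shares: Andrade 22,300.31 → $22,300; Okafor 26,529.69 → $26,530.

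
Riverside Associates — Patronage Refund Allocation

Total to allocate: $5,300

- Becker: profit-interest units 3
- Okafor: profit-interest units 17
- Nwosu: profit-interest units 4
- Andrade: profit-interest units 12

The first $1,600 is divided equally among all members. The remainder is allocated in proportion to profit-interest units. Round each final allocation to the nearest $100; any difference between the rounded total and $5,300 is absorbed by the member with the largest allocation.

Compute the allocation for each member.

Becker: $700 · Okafor: $2,200 · Nwosu: $800 · Andrade: $1,600

$1,600 shared equally gives $400 per member.
Remainder $3,700 by profit-interest units (total 36): Becker 308.33 → $300; Okafor 1,747.22 → $1,700; Nwosu 411.11 → $400; Andrade 1,233.33 → $1,200.
Rounding difference +$100 on remainder applied to Okafor.
Totals: Becker $400 + $300 = $700; Okafor $400 + $1,800 = $2,200; Nwosu $400 + $400 = $800; Andrade $400 + $1,200 = $1,600.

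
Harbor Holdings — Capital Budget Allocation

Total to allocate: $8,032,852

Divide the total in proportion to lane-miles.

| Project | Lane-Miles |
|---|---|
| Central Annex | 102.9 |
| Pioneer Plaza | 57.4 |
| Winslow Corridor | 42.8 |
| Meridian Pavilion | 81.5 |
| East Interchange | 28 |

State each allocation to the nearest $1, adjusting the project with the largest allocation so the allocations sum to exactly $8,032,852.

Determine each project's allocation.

Total lane-miles = 312.6.
Proportional shares: Central Annex 102.9/312.6 × $8,032,852 = 2,644,211.36; Pioneer Plaza 57.4/312.6 × $8,032,852 = 1,475,002.25; Winslow Corridor 42.8/312.6 × $8,032,852 = 1,099,827.47; Meridian Pavilion 81.5/312.6 × $8,032,852 = 2,094,297.63; East Interchange 28/312.6 × $8,032,852 = 719,513.29.
After rounding ($1): Central Annex $2,644,211; Pioneer Plaza $1,475,002; Winslow Corridor $1,099,827; Meridian Pavilion $2,094,298; East Interchange $719,513. Sum = $8,032,851.
Difference $8,032,852 − $8,032,851 = +$1 applied to largest allocation (Central Annex): Central Annex becomes $2,644,212.

Central Annex: $2,644,212 | Pioneer Plaza: $1,475,002 | Winslow Corridor: $1,099,827 | Meridian Pavilion: $2,094,298 | East Interchange: $719,513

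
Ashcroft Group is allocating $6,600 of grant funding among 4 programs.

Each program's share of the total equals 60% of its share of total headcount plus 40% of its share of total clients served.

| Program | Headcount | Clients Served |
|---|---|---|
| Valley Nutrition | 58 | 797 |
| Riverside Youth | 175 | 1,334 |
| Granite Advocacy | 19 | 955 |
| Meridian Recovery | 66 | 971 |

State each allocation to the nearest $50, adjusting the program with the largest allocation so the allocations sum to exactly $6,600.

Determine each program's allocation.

Headcount total 318; clients served total 4,057.
Composite weights (60% headcount + 40% clients served): Valley Nutrition 0.1880; Riverside Youth 0.4617; Granite Advocacy 0.1300; Meridian Recovery 0.2203.
Unrounded shares: Valley Nutrition 1,240.89; Riverside Youth 3,047.32; Granite Advocacy 858.05; Meridian Recovery 1,453.74.
After rounding ($50): Valley Nutrition $1,250; Riverside Youth $3,050; Granite Advocacy $850; Meridian Recovery $1,450. Sum = $6,600.
Rounded total matches; no reconciliation needed.

Valley Nutrition: $1,250 · Riverside Youth: $3,050 · Granite Advocacy: $850 · Meridian Recovery: $1,450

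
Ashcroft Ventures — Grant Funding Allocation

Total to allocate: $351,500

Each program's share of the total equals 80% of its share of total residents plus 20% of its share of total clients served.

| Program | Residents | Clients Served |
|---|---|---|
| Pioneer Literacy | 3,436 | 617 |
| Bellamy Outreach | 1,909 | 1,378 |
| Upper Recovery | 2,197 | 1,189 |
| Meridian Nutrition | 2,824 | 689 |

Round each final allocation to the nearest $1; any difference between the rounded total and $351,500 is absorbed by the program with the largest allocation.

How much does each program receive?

Residents total 10,366; clients served total 3,873.
Composite weights (80% residents + 20% clients served): Pioneer Literacy 0.2970; Bellamy Outreach 0.2185; Upper Recovery 0.2310; Meridian Nutrition 0.2535.
Raw shares: Pioneer Literacy 104,408.23; Bellamy Outreach 76,798.22; Upper Recovery 81,180.24; Meridian Nutrition 89,113.31.
Rounded to nearest $1: Pioneer Literacy $104,408; Bellamy Outreach $76,798; Upper Recovery $81,180; Meridian Nutrition $89,113. Sum = $351,499.
Difference $351,500 − $351,499 = +$1 applied to largest allocation (Pioneer Literacy): Pioneer Literacy becomes $104,409.

Pioneer Literacy: $104,409; Bellamy Outreach: $76,798; Upper Recovery: $81,180; Meridian Nutrition: $89,113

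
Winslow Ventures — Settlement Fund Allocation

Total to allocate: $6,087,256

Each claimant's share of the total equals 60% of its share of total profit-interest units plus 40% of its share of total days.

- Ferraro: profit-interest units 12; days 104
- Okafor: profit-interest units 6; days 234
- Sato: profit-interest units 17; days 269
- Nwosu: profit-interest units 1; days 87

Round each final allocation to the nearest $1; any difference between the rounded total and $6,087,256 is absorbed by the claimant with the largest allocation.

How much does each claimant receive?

Ferraro: $1,582,336 | Okafor: $1,429,716 | Sato: $2,668,510 | Nwosu: $406,694

Profit-interest units total 36; days total 694.
Combined weights (60% profit-interest units + 40% days): Ferraro 0.2599; Okafor 0.2349; Sato 0.4384; Nwosu 0.0668.
Unrounded shares: Ferraro 1,582,335.71; Okafor 1,429,715.75; Sato 2,668,510.35; Nwosu 406,694.19.
Rounded to nearest $1: Ferraro $1,582,336; Okafor $1,429,716; Sato $2,668,510; Nwosu $406,694. Sum = $6,087,256.
No rounding difference to absorb.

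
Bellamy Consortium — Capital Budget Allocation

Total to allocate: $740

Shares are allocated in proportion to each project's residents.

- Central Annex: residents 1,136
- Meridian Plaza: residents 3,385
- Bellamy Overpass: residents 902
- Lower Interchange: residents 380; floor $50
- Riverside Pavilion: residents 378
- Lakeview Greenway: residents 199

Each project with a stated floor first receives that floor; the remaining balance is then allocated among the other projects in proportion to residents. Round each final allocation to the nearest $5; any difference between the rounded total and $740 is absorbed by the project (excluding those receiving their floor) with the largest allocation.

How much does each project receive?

Central Annex: $130 | Meridian Plaza: $385 | Bellamy Overpass: $105 | Lower Interchange: $50 | Riverside Pavilion: $45 | Lakeview Greenway: $25

Guaranteed amounts: Lower Interchange $50. Residual $690.
Residual split over remaining residents 6,000: Central Annex 130.64 → $130; Meridian Plaza 389.27 → $390; Bellamy Overpass 103.73 → $105; Riverside Pavilion 43.47 → $45; Lakeview Greenway 22.89 → $25.
Rounding difference −$5 applied to Meridian Plaza → $385.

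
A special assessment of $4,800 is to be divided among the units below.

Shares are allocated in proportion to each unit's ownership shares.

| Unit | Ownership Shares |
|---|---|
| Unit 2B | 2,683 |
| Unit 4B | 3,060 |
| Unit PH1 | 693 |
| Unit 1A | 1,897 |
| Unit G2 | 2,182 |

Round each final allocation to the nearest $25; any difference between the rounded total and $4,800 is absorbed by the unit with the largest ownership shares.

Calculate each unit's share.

Sum of ownership shares: 10,515.
Pro-rata amounts: Unit 2B 2,683/10,515 × $4,800 = 1,224.76; Unit 4B 3,060/10,515 × $4,800 = 1,396.86; Unit PH1 693/10,515 × $4,800 = 316.35; Unit 1A 1,897/10,515 × $4,800 = 865.96; Unit G2 2,182/10,515 × $4,800 = 996.06.
At nearest $25: Unit 2B $1,225; Unit 4B $1,400; Unit PH1 $325; Unit 1A $875; Unit G2 $1,000. Sum = $4,825.
Difference $4,800 − $4,825 = −$25 applied to largest ownership shares (Unit 4B): Unit 4B becomes $1,375.

Unit 2B: $1,225; Unit 4B: $1,375; Unit PH1: $325; Unit 1A: $875; Unit G2: $1,000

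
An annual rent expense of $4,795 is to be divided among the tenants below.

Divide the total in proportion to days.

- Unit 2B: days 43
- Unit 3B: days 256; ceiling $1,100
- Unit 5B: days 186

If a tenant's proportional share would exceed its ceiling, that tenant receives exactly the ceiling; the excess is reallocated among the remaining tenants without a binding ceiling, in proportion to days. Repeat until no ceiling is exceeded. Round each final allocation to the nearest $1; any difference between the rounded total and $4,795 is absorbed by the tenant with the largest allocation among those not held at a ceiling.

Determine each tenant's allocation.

Unit 2B: $694; Unit 3B: $1,100; Unit 5B: $3,001

Days total: 485.
Unconstrained shares: Unit 2B 425.12; Unit 3B 2,530.97; Unit 5B 1,838.91.
Held at cap: Unit 3B ($1,100); balance $3,695 reallocated over remaining days 229.
Remaining shares: Unit 2B 693.82 → $694; Unit 5B 3,001.18 → $3,001.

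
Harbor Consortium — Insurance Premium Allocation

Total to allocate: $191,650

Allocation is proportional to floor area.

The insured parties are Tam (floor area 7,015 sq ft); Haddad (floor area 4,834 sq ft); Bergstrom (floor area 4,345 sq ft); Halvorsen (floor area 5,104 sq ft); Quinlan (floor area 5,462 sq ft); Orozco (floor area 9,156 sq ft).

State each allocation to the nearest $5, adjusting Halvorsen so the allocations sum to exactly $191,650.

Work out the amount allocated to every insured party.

Floor area total: 35,916.
Unrounded shares: Tam 7,015/35,916 × $191,650 = 37,432.47; Haddad 4,834/35,916 × $191,650 = 25,794.52; Bergstrom 4,345/35,916 × $191,650 = 23,185.19; Halvorsen 5,104/35,916 × $191,650 = 27,235.26; Quinlan 5,462/35,916 × $191,650 = 29,145.57; Orozco 9,156/35,916 × $191,650 = 48,856.98.
After rounding ($5): Tam $37,430; Haddad $25,795; Bergstrom $23,185; Halvorsen $27,235; Quinlan $29,145; Orozco $48,855. Sum = $191,645.
Difference $191,650 − $191,645 = +$5 applied to Halvorsen: Halvorsen becomes $27,240.

Tam: $37,430; Haddad: $25,795; Bergstrom: $23,185; Halvorsen: $27,240; Quinlan: $29,145; Orozco: $48,855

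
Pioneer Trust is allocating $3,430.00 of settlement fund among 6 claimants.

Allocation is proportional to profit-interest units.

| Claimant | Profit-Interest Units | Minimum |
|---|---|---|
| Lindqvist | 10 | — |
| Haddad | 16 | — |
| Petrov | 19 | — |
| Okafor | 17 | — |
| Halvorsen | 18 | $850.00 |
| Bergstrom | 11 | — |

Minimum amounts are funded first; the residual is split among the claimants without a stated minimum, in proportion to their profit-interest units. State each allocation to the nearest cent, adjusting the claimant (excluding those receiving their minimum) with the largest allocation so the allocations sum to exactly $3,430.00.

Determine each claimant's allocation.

Lindqvist: $353.42 · Haddad: $565.48 · Petrov: $671.51 · Okafor: $600.82 · Halvorsen: $850.00 · Bergstrom: $388.77

Fund the minimums — Halvorsen $850.00. Residual $2,580.00.
Residual split over remaining profit-interest units 73: Lindqvist 353.4247 → $353.42; Haddad 565.4795 → $565.48; Petrov 671.5068 → $671.51; Okafor 600.8219 → $600.82; Bergstrom 388.7671 → $388.77.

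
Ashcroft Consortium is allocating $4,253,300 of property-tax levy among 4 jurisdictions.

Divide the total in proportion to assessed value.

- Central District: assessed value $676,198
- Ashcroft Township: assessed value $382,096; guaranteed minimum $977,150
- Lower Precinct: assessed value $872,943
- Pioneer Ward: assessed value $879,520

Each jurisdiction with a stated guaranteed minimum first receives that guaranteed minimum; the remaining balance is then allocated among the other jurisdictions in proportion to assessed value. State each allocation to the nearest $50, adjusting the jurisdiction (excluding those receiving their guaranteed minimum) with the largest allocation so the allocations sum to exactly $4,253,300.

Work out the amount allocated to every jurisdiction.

Central District: $912,150 · Ashcroft Township: $977,150 · Lower Precinct: $1,177,550 · Pioneer Ward: $1,186,450

Fund the minimums — Ashcroft Township $977,150. Balance $3,276,150.
Balance split over remaining assessed value 2,428,661: Central District 912,159.45 → $912,150; Lower Precinct 1,177,559.24 → $1,177,550; Pioneer Ward 1,186,431.31 → $1,186,450.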